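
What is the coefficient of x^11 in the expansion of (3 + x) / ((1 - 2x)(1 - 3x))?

The denominator gives the recurrence a_n = 5a_(n−1) − 6a_(n−2) for n ≥ 3; the numerator fixes a_0 = 3, a_1 = 16, a_2 = 62.
Iterating: 3, 16, 62, 214, 698, 2206, 6842, 20974, 63818, 193246, 583322, 1757134, so a_11 = 1757134.

1757134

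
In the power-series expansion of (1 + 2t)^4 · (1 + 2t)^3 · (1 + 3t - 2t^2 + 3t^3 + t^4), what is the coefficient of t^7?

2088

(1 + 2t)^4 has coefficients 1,8,24,32,16 for degrees 0…4.
(1 + 2t)^3 has coefficients 1,6,12,8,0,0,0,0 for degrees 0…7.
Finally multiplying by (1 + 3t - 2t^2 + 3t^3 + t^4), the product of all factors after the first has coefficients 1,9,28,35,19,26,36,8 for degrees 0…7.
[t^7] = 1·8 + 8·36 + 24·26 + 32·19 + 16·35 = 2088.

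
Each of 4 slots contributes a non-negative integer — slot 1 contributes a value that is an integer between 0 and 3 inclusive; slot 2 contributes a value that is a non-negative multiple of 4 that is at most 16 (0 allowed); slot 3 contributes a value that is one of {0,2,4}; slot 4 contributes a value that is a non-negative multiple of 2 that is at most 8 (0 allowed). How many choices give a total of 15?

The generating function for the choices is (1 + t + t² + t³)·(1 + t⁴ + t⁸ + t¹² + t¹⁶)·(1 + t² + t⁴)·(1 + t² + t⁴ + t⁶ + t⁸); the count is [t¹⁵].
(1 + t + t² + t³) has coefficients 1,1,1,1 for degrees 0…3.
(1 + t⁴ + t⁸ + t¹² + t¹⁶) has coefficients 1,0,0,0,1,0,0,0,1,0,0,0,1,0,0,0 for degrees 0…15.
Multiplying by (1 + t² + t⁴) gives running coefficients 1,0,1,0,2,0,1,0,2,0,1,0,2,0,1,0 for degrees 0…15.
Finally multiplying by (1 + t² + t⁴ + t⁶ + t⁸), the product of all factors after the first has coefficients 1,0,2,0,4,0,5,0,7,0,7,0,8,0,7,0 for degrees 0…15.
[t¹⁵] = 1·0 + 1·7 + 1·0 + 1·8 = 15.

15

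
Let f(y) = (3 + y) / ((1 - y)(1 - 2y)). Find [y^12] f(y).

28668

The denominator gives the recurrence a_n = 3a_(n−1) − 2a_(n−2) for n ≥ 2; the numerator fixes a_0 = 3, a_1 = 10.
Iterating: 3, 10, 24, 52, 108, 220, 444, 892, 1788, 3580, 7164, 14332, 28668, so a_12 = 28668.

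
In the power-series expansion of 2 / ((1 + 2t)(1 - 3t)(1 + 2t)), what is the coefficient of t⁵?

The denominator gives the recurrence a_n = −a_(n−1) + 8a_(n−2) + 12a_(n−3) for n ≥ 3; the numerator fixes a_0 = 2, a_1 = -2, a_2 = 18.
Iterating: 2, -2, 18, -10, 130, 6, so a_5 = 6.

6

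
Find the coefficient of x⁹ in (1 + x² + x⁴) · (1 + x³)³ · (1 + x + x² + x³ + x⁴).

(1 + x² + x⁴) has coefficients 1,0,1,0,1 for degrees 0…4.
(1 + x³)³ has coefficients 1,0,0,3,0,0,3,0,0,1 for degrees 0…9.
Finally multiplying by (1 + x + x² + x³ + x⁴), the product of all factors after the first has coefficients 1,1,1,4,4,3,6,6,3,4 for degrees 0…9.
[x⁹] = 1·4 + 1·6 + 1·3 = 13.

13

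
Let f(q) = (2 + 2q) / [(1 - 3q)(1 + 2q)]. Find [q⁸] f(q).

The denominator gives the recurrence a_n = a_(n−1) + 6a_(n−2) for n ≥ 2; the numerator fixes a_0 = 2, a_1 = 4.
Iterating: 2, 4, 16, 40, 136, 376, 1192, 3448, 10600, so a_8 = 10600.

10600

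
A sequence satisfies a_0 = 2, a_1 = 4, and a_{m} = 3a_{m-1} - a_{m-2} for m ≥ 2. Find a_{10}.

21892

The ordinary generating function has denominator 1 - 3q + q^2.
Iterating the recurrence: a_0,…,a_{10} = 2, 4, 10, 26, 68, 178, 466, 1220, 3194, 8362, 21892.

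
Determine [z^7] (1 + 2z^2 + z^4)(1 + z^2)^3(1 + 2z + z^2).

(1 + 2z^2 + z^4) has coefficients 1,0,2,0,1 for degrees 0…4.
(1 + z^2)^3 has coefficients 1,0,3,0,3,0,1,0 for degrees 0…7.
Finally multiplying by (1 + 2z + z^2), the product of all factors after the first has coefficients 1,2,4,6,6,6,4,2 for degrees 0…7.
[z^7] = 1·2 + 2·6 + 1·6 = 20.

20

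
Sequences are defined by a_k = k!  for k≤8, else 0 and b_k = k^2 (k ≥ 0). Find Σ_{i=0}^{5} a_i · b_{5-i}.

107

This is [x^5] in the product of the two ordinary generating functions.
Σ = 1·25 + 1·16 + 2·9 + 6·4 + 24·1 + 120·0 = 107.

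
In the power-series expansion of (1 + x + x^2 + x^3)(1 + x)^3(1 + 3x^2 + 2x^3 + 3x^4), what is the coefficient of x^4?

(1 + x + x^2 + x^3) has coefficients 1,1,1,1 for degrees 0…3.
(1 + x)^3 has coefficients 1,3,3,1,0 for degrees 0…4.
Finally multiplying by (1 + 3x^2 + 2x^3 + 3x^4), the product of all factors after the first has coefficients 1,3,6,12,18 for degrees 0…4.
[x^4] = 1·18 + 1·12 + 1·6 + 1·3 = 39.

39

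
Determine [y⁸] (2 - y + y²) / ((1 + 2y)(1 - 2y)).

576

The denominator gives the recurrence a_n = 4a_(n−2) for n ≥ 3; the numerator fixes a_0 = 2, a_1 = -1, a_2 = 9.
Iterating: 2, -1, 9, -4, 36, -16, 144, -64, 576, so a_8 = 576.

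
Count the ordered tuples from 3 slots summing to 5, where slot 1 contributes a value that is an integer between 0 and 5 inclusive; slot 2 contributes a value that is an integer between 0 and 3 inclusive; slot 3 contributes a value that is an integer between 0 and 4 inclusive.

17

The generating function for the choices is (1 + x + x² + x³ + x⁴ + x⁵)·(1 + x + x² + x³)·(1 + x + x² + x³ + x⁴); the count is [x⁵].
(1 + x + x² + x³ + x⁴ + x⁵) has coefficients 1,1,1,1,1,1 for degrees 0…5.
(1 + x + x² + x³) has coefficients 1,1,1,1,0,0 for degrees 0…5.
Finally multiplying by (1 + x + x² + x³ + x⁴), the product of all factors after the first has coefficients 1,2,3,4,4,3 for degrees 0…5.
[x⁵] = 1·3 + 1·4 + 1·4 + 1·3 + 1·2 + 1·1 = 17.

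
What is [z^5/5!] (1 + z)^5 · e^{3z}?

The EGF product rule gives c_5 = Σ_{k_1+k_2=5} C(5; k_1,k_2) · ∏ g_i(k_i), where (1+z)^5 gives the falling factorial (5)_k; e^{3z} gives (3)^k.
g_1(k) for k = 0…5: 1, 5, 20, 60, 120, 120.
g_2(k) for k = 0…5: 1, 3, 9, 27, 81, 243.
c_5 = Σ_k C(5,k)·g_1(k)·g_2(5−k) = 1·1·243 + 5·5·81 + 10·20·27 + 10·60·9 + 5·120·3 + 1·120·1 = 243 + 2025 + 5400 + 5400 + 1800 + 120 = 14988.

14988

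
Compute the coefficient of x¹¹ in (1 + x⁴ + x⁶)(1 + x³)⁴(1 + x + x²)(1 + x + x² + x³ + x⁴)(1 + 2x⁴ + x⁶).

144

(1 + x⁴ + x⁶) has coefficients 1,0,0,0,1,0,1 for degrees 0…6.
(1 + x³)⁴ has coefficients 1,0,0,4,0,0,6,0,0,4,0,0 for degrees 0…11.
Multiplying by (1 + x + x²) gives running coefficients 1,1,1,4,4,4,6,6,6,4,4,4 for degrees 0…11.
Multiplying by (1 + x + x² + x³ + x⁴) gives running coefficients 1,2,3,7,11,14,19,24,26,26,26,24 for degrees 0…11.
Finally multiplying by (1 + 2x⁴ + x⁶), the product of all factors after the first has coefficients 1,2,3,7,13,18,26,40,51,61,75,86 for degrees 0…11.
[x¹¹] = 1·86 + 1·40 + 1·18 = 144.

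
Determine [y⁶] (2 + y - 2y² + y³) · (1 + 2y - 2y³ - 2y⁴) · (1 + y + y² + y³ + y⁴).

(2 + y - 2y² + y³) has coefficients 2,1,-2,1 for degrees 0…3.
(1 + 2y - 2y³ - 2y⁴) has coefficients 1,2,0,-2,-2,0,0 for degrees 0…6.
Finally multiplying by (1 + y + y² + y³ + y⁴), the product of all factors after the first has coefficients 1,3,3,1,-1,-2,-4 for degrees 0…6.
[y⁶] = 2·(-4) + 1·(-2) − 2·(-1) + 1·1 = -7.

-7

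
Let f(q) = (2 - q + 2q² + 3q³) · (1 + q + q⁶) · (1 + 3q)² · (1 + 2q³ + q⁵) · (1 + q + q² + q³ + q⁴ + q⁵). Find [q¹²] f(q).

614

(2 - q + 2q² + 3q³) has coefficients 2,-1,2,3 for degrees 0…3.
(1 + q + q⁶) has coefficients 1,1,0,0,0,0,1,0,0,0,0,0,0 for degrees 0…12.
Multiplying by (1 + 3q)² gives running coefficients 1,7,15,9,0,0,1,6,9,0,0,0,0 for degrees 0…12.
Multiplying by (1 + 2q³ + q⁵) gives running coefficients 1,7,15,11,14,31,26,21,18,2,12,19,6 for degrees 0…12.
Finally multiplying by (1 + q + q² + q³ + q⁴ + q⁵), the product of all factors after the first has coefficients 1,8,23,34,48,79,104,118,121,112,110,98,78 for degrees 0…12.
[q¹²] = 2·78 − 1·98 + 2·110 + 3·112 = 614.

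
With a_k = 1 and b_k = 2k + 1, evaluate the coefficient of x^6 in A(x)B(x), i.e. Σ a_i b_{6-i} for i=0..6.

49

The convolution is the t^6 coefficient of A(t)B(t).
Σ = 1·13 + 1·11 + 1·9 + 1·7 + 1·5 + 1·3 + 1·1 = 49.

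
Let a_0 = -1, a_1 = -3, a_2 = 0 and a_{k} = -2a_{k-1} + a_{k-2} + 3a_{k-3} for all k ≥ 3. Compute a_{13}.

The ordinary generating function has denominator 1 + 2t - t^2 - 3t^3.
Iterating the recurrence: a_0,…,a_{13} = -1, -3, 0, -6, 3, -12, 9, -21, 15, -24, 0, 21, -114, 249.

249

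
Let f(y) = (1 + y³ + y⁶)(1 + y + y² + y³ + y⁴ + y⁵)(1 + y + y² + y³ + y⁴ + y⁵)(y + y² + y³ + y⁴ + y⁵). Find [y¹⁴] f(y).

(1 + y³ + y⁶) has coefficients 1,0,0,1,0,0,1 for degrees 0…6.
(1 + y + y² + y³ + y⁴ + y⁵) has coefficients 1,1,1,1,1,1,0,0,0,0,0,0,0,0,0 for degrees 0…14.
Multiplying by (1 + y + y² + y³ + y⁴ + y⁵) gives running coefficients 1,2,3,4,5,6,5,4,3,2,1,0,0,0,0 for degrees 0…14.
Finally multiplying by (y + y² + y³ + y⁴ + y⁵), the product of all factors after the first has coefficients 0,1,3,6,10,15,20,23,24,23,20,15,10,6,3 for degrees 0…14.
[y¹⁴] = 1·3 + 1·15 + 1·24 = 42.

42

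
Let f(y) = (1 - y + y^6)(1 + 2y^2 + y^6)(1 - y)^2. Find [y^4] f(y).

6

(1 - y + y^6) has coefficients 1,-1,0,0,0 for degrees 0…4.
(1 + 2y^2 + y^6) has coefficients 1,0,2,0,0 for degrees 0…4.
Finally multiplying by (1 - y)^2, the product of all factors after the first has coefficients 1,-2,3,-4,2 for degrees 0…4.
[y^4] = 1·2 − 1·(-4) = 6.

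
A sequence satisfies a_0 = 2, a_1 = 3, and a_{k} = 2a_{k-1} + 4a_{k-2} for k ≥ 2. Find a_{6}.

1408

The ordinary generating function has denominator 1 - 2x - 4x^2.
Iterating the recurrence: a_0,…,a_{6} = 2, 3, 14, 40, 136, 432, 1408.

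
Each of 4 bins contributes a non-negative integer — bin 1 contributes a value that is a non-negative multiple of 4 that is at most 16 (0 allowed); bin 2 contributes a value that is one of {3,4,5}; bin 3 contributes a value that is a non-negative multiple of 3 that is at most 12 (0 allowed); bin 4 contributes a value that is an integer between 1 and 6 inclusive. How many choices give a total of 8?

6

The generating function for the choices is (1 + t⁴ + t⁸ + t¹² + t¹⁶)·(t³ + t⁴ + t⁵)·(1 + t³ + t⁶ + t⁹ + t¹²)·(t + t² + t³ + t⁴ + t⁵ + t⁶); the count is [t⁸].
(1 + t⁴ + t⁸ + t¹² + t¹⁶) has coefficients 1,0,0,0,1,0,0,0,1 for degrees 0…8.
(t³ + t⁴ + t⁵) has coefficients 0,0,0,1,1,1,0,0,0 for degrees 0…8.
Multiplying by (1 + t³ + t⁶ + t⁹ + t¹²) gives running coefficients 0,0,0,1,1,1,1,1,1 for degrees 0…8.
Finally multiplying by (t + t² + t³ + t⁴ + t⁵ + t⁶), the product of all factors after the first has coefficients 0,0,0,0,1,2,3,4,5 for degrees 0…8.
[t⁸] = 1·5 + 1·1 + 1·0 = 6.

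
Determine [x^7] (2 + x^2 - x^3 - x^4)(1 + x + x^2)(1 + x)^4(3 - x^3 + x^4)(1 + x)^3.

(2 + x^2 - x^3 - x^4) has coefficients 2,0,1,-1,-1 for degrees 0…4.
(1 + x + x^2) has coefficients 1,1,1,0,0,0,0,0 for degrees 0…7.
Multiplying by (1 + x)^4 gives running coefficients 1,5,11,14,11,5,1,0 for degrees 0…7.
Multiplying by (3 - x^3 + x^4) gives running coefficients 3,15,33,41,29,9,0,3 for degrees 0…7.
Finally multiplying by (1 + x)^3, the product of all factors after the first has coefficients 3,24,87,188,266,252,155,59 for degrees 0…7.
[x^7] = 2·59 + 1·252 − 1·266 − 1·188 = -84.

-84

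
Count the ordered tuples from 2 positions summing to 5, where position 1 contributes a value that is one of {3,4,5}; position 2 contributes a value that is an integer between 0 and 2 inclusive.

The generating function for the choices is (t^3 + t^4 + t^5)·(1 + t + t^2); the count is [t^5].
(t^3 + t^4 + t^5) has coefficients 0,0,0,1,1,1 for degrees 0…5.
(1 + t + t^2) has coefficients 1,1,1,0,0,0 for degrees 0…5.
[t^5] = 1·1 + 1·1 + 1·1 = 3.

3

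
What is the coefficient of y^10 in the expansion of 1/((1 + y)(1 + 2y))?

Partial fractions give a closed form: a_n = (-1)·(-1)^n + (2)·(-2)^n.
At n = 10: a_10 = 2047.

2047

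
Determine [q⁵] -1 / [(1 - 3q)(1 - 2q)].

-665

Partial fractions give a closed form: a_n = (-3)·3^n + (2)·2^n.
At n = 5: a_5 = -665.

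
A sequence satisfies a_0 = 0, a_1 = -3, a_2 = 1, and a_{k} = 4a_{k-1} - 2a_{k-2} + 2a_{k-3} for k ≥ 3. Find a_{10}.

The ordinary generating function has denominator 1 - 4y + 2y^2 - 2y^3.
Iterating the recurrence: a_0,…,a_{10} = 0, -3, 1, 10, 32, 110, 396, 1428, 5140, 18496, 66560.

66560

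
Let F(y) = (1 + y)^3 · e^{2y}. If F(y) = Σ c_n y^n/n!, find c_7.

The EGF product rule gives c_7 = Σ_{k_1+k_2=7} C(7; k_1,k_2) · ∏ g_i(k_i), where (1+y)^3 gives the falling factorial (3)_k; e^{2y} gives (2)^k.
g_1(k) for k = 0…7: 1, 3, 6, 6, 0, 0, 0, 0.
g_2(k) for k = 0…7: 1, 2, 4, 8, 16, 32, 64, 128.
c_7 = Σ_k C(7,k)·g_1(k)·g_2(7−k) = 1·1·128 + 7·3·64 + 21·6·32 + 35·6·16 = 128 + 1344 + 4032 + 3360 = 8864.

8864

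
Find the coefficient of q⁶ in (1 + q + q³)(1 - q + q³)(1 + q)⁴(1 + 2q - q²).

(1 + q + q³) has coefficients 1,1,0,1 for degrees 0…3.
(1 - q + q³) has coefficients 1,-1,0,1,0,0,0 for degrees 0…6.
Multiplying by (1 + q)⁴ gives running coefficients 1,3,2,-1,1,5,4 for degrees 0…6.
Finally multiplying by (1 + 2q - q²), the product of all factors after the first has coefficients 1,5,7,0,-3,8,13 for degrees 0…6.
[q⁶] = 1·13 + 1·8 + 1·0 = 21.

21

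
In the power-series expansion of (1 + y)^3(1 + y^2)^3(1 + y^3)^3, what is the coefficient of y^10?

(1 + y)^3 has coefficients 1,3,3,1 for degrees 0…3.
(1 + y^2)^3 has coefficients 1,0,3,0,3,0,1,0,0,0,0 for degrees 0…10.
Finally multiplying by (1 + y^3)^3, the product of all factors after the first has coefficients 1,0,3,3,3,9,4,9,9,4,9 for degrees 0…10.
[y^10] = 1·9 + 3·4 + 3·9 + 1·9 = 57.

57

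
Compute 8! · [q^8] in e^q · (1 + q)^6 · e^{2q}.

5668137

The EGF product rule gives c_8 = Σ_{k_1+k_2+k_3=8} C(8; k_1,k_2,k_3) · ∏ g_i(k_i), where e^q gives (1)^k; (1+q)^6 gives the falling factorial (6)_k; e^{2q} gives (2)^k.
g_1(k) for k = 0…8: 1, 1, 1, 1, 1, 1, 1, 1, 1.
g_2(k) for k = 0…8: 1, 6, 30, 120, 360, 720, 720, 0, 0.
g_3(k) for k = 0…8: 1, 2, 4, 8, 16, 32, 64, 128, 256.
First combine the last two factors: h(k) = Σ_j C(k,j)·g_2(j)·g_3(k−j) for k = 0…8: 1, 8, 58, 380, 2248, 12032, 58576, 261536, 1081600.
c_8 = Σ_k C(8,k)·g_1(k)·h(8−k) = 1·1·1081600 + 8·1·261536 + 28·1·58576 + 56·1·12032 + 70·1·2248 + 56·1·380 + 28·1·58 + 8·1·8 + 1·1·1 = 1081600 + 2092288 + 1640128 + 673792 + 157360 + 21280 + 1624 + 64 + 1 = 5668137.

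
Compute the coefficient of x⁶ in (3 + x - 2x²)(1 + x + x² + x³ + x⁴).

(3 + x - 2x²) has coefficients 3,1,-2 for degrees 0…2.
(1 + x + x² + x³ + x⁴) has coefficients 1,1,1,1,1,0,0 for degrees 0…6.
[x⁶] = 3·0 + 1·0 − 2·1 = -2.

-2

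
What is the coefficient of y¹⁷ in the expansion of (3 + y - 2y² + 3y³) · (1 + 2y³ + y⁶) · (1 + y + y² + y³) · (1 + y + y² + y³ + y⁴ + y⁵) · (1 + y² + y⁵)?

(3 + y - 2y² + 3y³) has coefficients 3,1,-2,3 for degrees 0…3.
(1 + 2y³ + y⁶) has coefficients 1,0,0,2,0,0,1,0,0,0,0,0,0,0,0,0,0,0 for degrees 0…17.
Multiplying by (1 + y + y² + y³) gives running coefficients 1,1,1,3,2,2,3,1,1,1,0,0,0,0,0,0,0,0 for degrees 0…17.
Multiplying by (1 + y + y² + y³ + y⁴ + y⁵) gives running coefficients 1,2,3,6,8,10,12,12,12,10,8,6,3,2,1,0,0,0 for degrees 0…17.
Finally multiplying by (1 + y² + y⁵), the product of all factors after the first has coefficients 1,2,4,8,11,17,22,25,30,30,30,28,23,20,14,10,7,3 for degrees 0…17.
[y¹⁷] = 3·3 + 1·7 − 2·10 + 3·14 = 38.

38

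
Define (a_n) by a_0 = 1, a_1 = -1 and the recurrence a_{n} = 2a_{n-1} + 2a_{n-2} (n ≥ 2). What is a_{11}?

-4896

The ordinary generating function has denominator 1 - 2x - 2x^2.
Iterating the recurrence: a_0,…,a_{11} = 1, -1, 0, -2, -4, -12, -32, -88, -240, -656, -1792, -4896.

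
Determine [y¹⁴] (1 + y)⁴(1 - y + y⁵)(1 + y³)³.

12

(1 + y)⁴ has coefficients 1,4,6,4,1 for degrees 0…4.
(1 - y + y⁵) has coefficients 1,-1,0,0,0,1,0,0,0,0,0,0,0,0,0 for degrees 0…14.
Finally multiplying by (1 + y³)³, the product of all factors after the first has coefficients 1,-1,0,3,-3,1,3,-3,3,1,-1,3,0,0,1 for degrees 0…14.
[y¹⁴] = 1·1 + 4·0 + 6·0 + 4·3 + 1·(-1) = 12.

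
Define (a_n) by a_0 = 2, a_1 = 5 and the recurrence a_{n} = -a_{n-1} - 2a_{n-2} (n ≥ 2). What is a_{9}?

The ordinary generating function has denominator 1 + z + 2z^2.
Iterating the recurrence: a_0,…,a_{9} = 2, 5, -9, -1, 19, -17, -21, 55, -13, -97.

-97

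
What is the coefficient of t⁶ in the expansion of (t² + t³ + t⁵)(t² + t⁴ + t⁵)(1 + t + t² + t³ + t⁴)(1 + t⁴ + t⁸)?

(t² + t³ + t⁵) has coefficients 0,0,1,1,0,1 for degrees 0…5.
(t² + t⁴ + t⁵) has coefficients 0,0,1,0,1,1,0 for degrees 0…6.
Multiplying by (1 + t + t² + t³ + t⁴) gives running coefficients 0,0,1,1,2,3,3 for degrees 0…6.
Finally multiplying by (1 + t⁴ + t⁸), the product of all factors after the first has coefficients 0,0,1,1,2,3,4 for degrees 0…6.
[t⁶] = 1·2 + 1·1 + 1·0 = 3.

3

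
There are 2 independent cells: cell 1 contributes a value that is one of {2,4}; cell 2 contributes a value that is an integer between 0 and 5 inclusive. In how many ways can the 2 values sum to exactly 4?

The generating function for the choices is (z² + z⁴)·(1 + z + z² + z³ + z⁴ + z⁵); the count is [z⁴].
(z² + z⁴) has coefficients 0,0,1,0,1 for degrees 0…4.
(1 + z + z² + z³ + z⁴ + z⁵) has coefficients 1,1,1,1,1 for degrees 0…4.
[z⁴] = 1·1 + 1·1 = 2.

2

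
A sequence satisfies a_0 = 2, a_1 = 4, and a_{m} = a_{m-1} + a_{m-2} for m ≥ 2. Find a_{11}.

The ordinary generating function has denominator 1 - x - x^2.
Iterating the recurrence: a_0,…,a_{11} = 2, 4, 6, 10, 16, 26, 42, 68, 110, 178, 288, 466.

466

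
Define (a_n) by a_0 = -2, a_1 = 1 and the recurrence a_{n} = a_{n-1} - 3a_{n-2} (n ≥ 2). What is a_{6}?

22

The ordinary generating function has denominator 1 - z + 3z^2.
Iterating the recurrence: a_0,…,a_{6} = -2, 1, 7, 4, -17, -29, 22.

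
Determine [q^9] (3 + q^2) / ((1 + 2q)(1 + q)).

The denominator gives the recurrence a_n = −3a_(n−1) − 2a_(n−2) for n ≥ 3; the numerator fixes a_0 = 3, a_1 = -9, a_2 = 22.
Iterating: 3, -9, 22, -48, 100, -204, 412, -828, 1660, -3324, so a_9 = -3324.

-3324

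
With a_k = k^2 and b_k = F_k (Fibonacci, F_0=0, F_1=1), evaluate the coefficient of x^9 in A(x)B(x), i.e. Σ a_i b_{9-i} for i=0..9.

This is [x^9] in the product of the two ordinary generating functions.
Σ = 0·34 + 1·21 + 4·13 + 9·8 + 16·5 + 25·3 + 36·2 + 49·1 + 64·1 + 81·0 = 485.

485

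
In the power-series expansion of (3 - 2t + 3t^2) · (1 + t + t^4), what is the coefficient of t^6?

(3 - 2t + 3t^2) has coefficients 3,-2,3 for degrees 0…2.
(1 + t + t^4) has coefficients 1,1,0,0,1,0,0 for degrees 0…6.
[t^6] = 3·0 − 2·0 + 3·1 = 3.

3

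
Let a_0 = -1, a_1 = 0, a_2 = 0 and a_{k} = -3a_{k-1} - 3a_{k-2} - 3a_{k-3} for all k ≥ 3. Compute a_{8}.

-189

The ordinary generating function has denominator 1 + 3t + 3t^2 + 3t^3.
Iterating the recurrence: a_0,…,a_{8} = -1, 0, 0, 3, -9, 18, -36, 81, -189.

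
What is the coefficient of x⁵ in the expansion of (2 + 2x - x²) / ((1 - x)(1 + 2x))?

The denominator gives the recurrence a_n = −a_(n−1) + 2a_(n−2) for n ≥ 3; the numerator fixes a_0 = 2, a_1 = 0, a_2 = 3.
Iterating: 2, 0, 3, -3, 9, -15, so a_5 = -15.

-15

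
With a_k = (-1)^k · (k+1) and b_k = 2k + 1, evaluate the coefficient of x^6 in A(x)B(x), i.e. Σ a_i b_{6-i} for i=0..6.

The convolution is the x^6 coefficient of A(x)B(x).
Σ = 1·13 − 2·11 + 3·9 − 4·7 + 5·5 − 6·3 + 7·1 = 4.

4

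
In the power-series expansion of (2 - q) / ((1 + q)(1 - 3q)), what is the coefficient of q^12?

664302

The denominator gives the recurrence a_n = 2a_(n−1) + 3a_(n−2) for n ≥ 3; the numerator fixes a_0 = 2, a_1 = 3, a_2 = 12.
Iterating: 2, 3, 12, 33, 102, 303, 912, 2733, 8202, 24603, 73812, 221433, 664302, so a_12 = 664302.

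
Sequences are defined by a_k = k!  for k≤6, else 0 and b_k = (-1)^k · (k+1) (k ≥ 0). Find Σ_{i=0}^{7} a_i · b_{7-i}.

The convolution is the x^7 coefficient of A(x)B(x).
Σ = 1·(-8) + 1·7 + 2·(-6) + 6·5 + 24·(-4) + 120·3 + 720·(-2) + 0·1 = -1159.

-1159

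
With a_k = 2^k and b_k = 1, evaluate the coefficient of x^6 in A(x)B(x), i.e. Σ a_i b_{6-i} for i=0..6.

127

The convolution is the x^6 coefficient of A(x)B(x).
Σ = 1·1 + 2·1 + 4·1 + 8·1 + 16·1 + 32·1 + 64·1 = 127.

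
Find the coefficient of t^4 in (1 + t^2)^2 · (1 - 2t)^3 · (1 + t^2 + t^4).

(1 + t^2)^2 has coefficients 1,0,2,0,1 for degrees 0…4.
(1 - 2t)^3 has coefficients 1,-6,12,-8,0 for degrees 0…4.
Finally multiplying by (1 + t^2 + t^4), the product of all factors after the first has coefficients 1,-6,13,-14,13 for degrees 0…4.
[t^4] = 1·13 + 2·13 + 1·1 = 40.

40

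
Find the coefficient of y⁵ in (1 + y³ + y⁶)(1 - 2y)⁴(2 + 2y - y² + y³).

(1 + y³ + y⁶) has coefficients 1,0,0,1,0,0 for degrees 0…5.
(1 - 2y)⁴ has coefficients 1,-8,24,-32,16,0 for degrees 0…5.
Finally multiplying by (2 + 2y - y² + y³), the product of all factors after the first has coefficients 2,-14,31,-7,-64,88 for degrees 0…5.
[y⁵] = 1·88 + 1·31 = 119.

119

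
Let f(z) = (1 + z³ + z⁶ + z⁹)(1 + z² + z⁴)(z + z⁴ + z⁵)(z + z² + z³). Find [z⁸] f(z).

7

(1 + z³ + z⁶ + z⁹) has coefficients 1,0,0,1,0,0,1,0,0 for degrees 0…8.
(1 + z² + z⁴) has coefficients 1,0,1,0,1,0,0,0,0 for degrees 0…8.
Multiplying by (z + z⁴ + z⁵) gives running coefficients 0,1,0,1,1,2,1,1,1 for degrees 0…8.
Finally multiplying by (z + z² + z³), the product of all factors after the first has coefficients 0,0,1,1,2,2,4,4,4 for degrees 0…8.
[z⁸] = 1·4 + 1·2 + 1·1 = 7.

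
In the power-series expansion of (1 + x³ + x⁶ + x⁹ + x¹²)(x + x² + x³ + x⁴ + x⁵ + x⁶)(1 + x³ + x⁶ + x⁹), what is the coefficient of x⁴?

3

(1 + x³ + x⁶ + x⁹ + x¹²) has coefficients 1,0,0,1,0 for degrees 0…4.
(x + x² + x³ + x⁴ + x⁵ + x⁶) has coefficients 0,1,1,1,1 for degrees 0…4.
Finally multiplying by (1 + x³ + x⁶ + x⁹), the product of all factors after the first has coefficients 0,1,1,1,2 for degrees 0…4.
[x⁴] = 1·2 + 1·1 = 3.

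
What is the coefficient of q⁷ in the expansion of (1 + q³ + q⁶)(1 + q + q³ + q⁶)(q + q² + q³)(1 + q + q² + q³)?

13

(1 + q³ + q⁶) has coefficients 1,0,0,1,0,0,1 for degrees 0…6.
(1 + q + q³ + q⁶) has coefficients 1,1,0,1,0,0,1,0 for degrees 0…7.
Multiplying by (q + q² + q³) gives running coefficients 0,1,2,2,2,1,1,1 for degrees 0…7.
Finally multiplying by (1 + q + q² + q³), the product of all factors after the first has coefficients 0,1,3,5,7,7,6,5 for degrees 0…7.
[q⁷] = 1·5 + 1·7 + 1·1 = 13.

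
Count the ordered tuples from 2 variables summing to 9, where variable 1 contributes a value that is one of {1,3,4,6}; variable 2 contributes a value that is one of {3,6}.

2

The generating function for the choices is (y + y³ + y⁴ + y⁶)·(y³ + y⁶); the count is [y⁹].
(y + y³ + y⁴ + y⁶) has coefficients 0,1,0,1,1,0,1 for degrees 0…6.
(y³ + y⁶) has coefficients 0,0,0,1,0,0,1,0,0,0 for degrees 0…9.
[y⁹] = 1·0 + 1·1 + 1·0 + 1·1 = 2.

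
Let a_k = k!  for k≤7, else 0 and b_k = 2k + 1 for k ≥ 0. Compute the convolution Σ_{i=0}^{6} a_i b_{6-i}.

The convolution is the x^6 coefficient of A(x)B(x).
Σ = 1·13 + 1·11 + 2·9 + 6·7 + 24·5 + 120·3 + 720·1 = 1284.

1284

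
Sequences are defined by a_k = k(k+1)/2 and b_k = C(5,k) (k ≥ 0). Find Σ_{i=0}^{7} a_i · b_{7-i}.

Write out a_i and b_{7-i} for i = 0,…,7 and sum the products.
Σ = 0·0 + 1·0 + 3·1 + 6·5 + 10·10 + 15·10 + 21·5 + 28·1 = 416.

416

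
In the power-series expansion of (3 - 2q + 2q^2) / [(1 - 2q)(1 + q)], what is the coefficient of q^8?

The denominator gives the recurrence a_n = a_(n−1) + 2a_(n−2) for n ≥ 3; the numerator fixes a_0 = 3, a_1 = 1, a_2 = 9.
Iterating: 3, 1, 9, 11, 29, 51, 109, 211, 429, so a_8 = 429.

429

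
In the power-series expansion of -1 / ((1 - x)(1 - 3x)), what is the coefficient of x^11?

-265720

Partial fractions give a closed form: a_n = (1/2)·1^n + (-3/2)·3^n.
At n = 11: a_11 = -265720.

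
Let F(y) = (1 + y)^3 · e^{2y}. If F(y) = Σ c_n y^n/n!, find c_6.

3040

The EGF product rule gives c_6 = Σ_{k_1+k_2=6} C(6; k_1,k_2) · ∏ g_i(k_i), where (1+y)^3 gives the falling factorial (3)_k; e^{2y} gives (2)^k.
g_1(k) for k = 0…6: 1, 3, 6, 6, 0, 0, 0.
g_2(k) for k = 0…6: 1, 2, 4, 8, 16, 32, 64.
c_6 = Σ_k C(6,k)·g_1(k)·g_2(6−k) = 1·1·64 + 6·3·32 + 15·6·16 + 20·6·8 = 64 + 576 + 1440 + 960 = 3040.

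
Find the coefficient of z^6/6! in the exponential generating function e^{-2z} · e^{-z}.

729

The EGF product rule gives c_6 = Σ_{k_1+k_2=6} C(6; k_1,k_2) · ∏ g_i(k_i), where e^{-2z} gives (-2)^k; e^{-z} gives (-1)^k.
g_1(k) for k = 0…6: 1, -2, 4, -8, 16, -32, 64.
g_2(k) for k = 0…6: 1, -1, 1, -1, 1, -1, 1.
c_6 = Σ_k C(6,k)·g_1(k)·g_2(6−k) = 1·1·1 + 6·(-2)·(-1) + 15·4·1 + 20·(-8)·(-1) + 15·16·1 + 6·(-32)·(-1) + 1·64·1 = 1 + 12 + 60 + 160 + 240 + 192 + 64 = 729.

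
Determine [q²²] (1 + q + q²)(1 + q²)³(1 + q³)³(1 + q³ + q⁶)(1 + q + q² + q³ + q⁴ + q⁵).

(1 + q + q²) has coefficients 1,1,1 for degrees 0…2.
(1 + q²)³ has coefficients 1,0,3,0,3,0,1,0,0,0,0,0,0,0,0,0,0,0,0,0,0,0,0 for degrees 0…22.
Multiplying by (1 + q³)³ gives running coefficients 1,0,3,3,3,9,4,9,9,4,9,3,3,3,0,1,0,0,0,0,0,0,0 for degrees 0…22.
Multiplying by (1 + q³ + q⁶) gives running coefficients 1,0,3,4,3,12,8,12,21,11,21,21,11,21,12,8,12,3,4,3,0,1,0 for degrees 0…22.
Finally multiplying by (1 + q + q² + q³ + q⁴ + q⁵), the product of all factors after the first has coefficients 1,1,4,8,11,23,30,42,60,67,85,94,97,106,97,94,85,67,60,42,30,23,11 for degrees 0…22.
[q²²] = 1·11 + 1·23 + 1·30 = 64.

64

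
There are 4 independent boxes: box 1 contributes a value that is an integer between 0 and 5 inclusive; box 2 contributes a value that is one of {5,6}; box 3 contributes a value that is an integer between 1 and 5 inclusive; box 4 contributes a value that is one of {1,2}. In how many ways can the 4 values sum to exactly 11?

The generating function for the choices is (1 + z + z² + z³ + z⁴ + z⁵)·(z⁵ + z⁶)·(z + z² + z³ + z⁴ + z⁵)·(z + z²); the count is [z¹¹].
(1 + z + z² + z³ + z⁴ + z⁵) has coefficients 1,1,1,1,1,1 for degrees 0…5.
(z⁵ + z⁶) has coefficients 0,0,0,0,0,1,1,0,0,0,0,0 for degrees 0…11.
Multiplying by (z + z² + z³ + z⁴ + z⁵) gives running coefficients 0,0,0,0,0,0,1,2,2,2,2,1 for degrees 0…11.
Finally multiplying by (z + z²), the product of all factors after the first has coefficients 0,0,0,0,0,0,0,1,3,4,4,4 for degrees 0…11.
[z¹¹] = 1·4 + 1·4 + 1·4 + 1·3 + 1·1 + 1·0 = 16.

16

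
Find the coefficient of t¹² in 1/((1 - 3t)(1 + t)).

The denominator gives the recurrence a_n = 2a_(n−1) + 3a_(n−2) for n ≥ 2; the numerator fixes a_0 = 1, a_1 = 2.
Iterating: 1, 2, 7, 20, 61, 182, 547, 1640, 4921, 14762, 44287, 132860, 398581, so a_12 = 398581.

398581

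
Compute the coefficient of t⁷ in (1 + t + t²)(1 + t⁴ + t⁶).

(1 + t + t²) has coefficients 1,1,1 for degrees 0…2.
(1 + t⁴ + t⁶) has coefficients 1,0,0,0,1,0,1,0 for degrees 0…7.
[t⁷] = 1·0 + 1·1 + 1·0 = 1.

1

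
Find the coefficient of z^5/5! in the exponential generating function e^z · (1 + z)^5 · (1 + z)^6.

The EGF product rule gives c_5 = Σ_{k_1+k_2+k_3=5} C(5; k_1,k_2,k_3) · ∏ g_i(k_i), where e^z gives (1)^k; (1+z)^5 gives the falling factorial (5)_k; (1+z)^6 gives the falling factorial (6)_k.
g_1(k) for k = 0…5: 1, 1, 1, 1, 1, 1.
g_2(k) for k = 0…5: 1, 5, 20, 60, 120, 120.
g_3(k) for k = 0…5: 1, 6, 30, 120, 360, 720.
First combine the last two factors: h(k) = Σ_j C(k,j)·g_2(j)·g_3(k−j) for k = 0…5: 1, 11, 110, 990, 7920, 55440.
c_5 = Σ_k C(5,k)·g_1(k)·h(5−k) = 1·1·55440 + 5·1·7920 + 10·1·990 + 10·1·110 + 5·1·11 + 1·1·1 = 55440 + 39600 + 9900 + 1100 + 55 + 1 = 106096.

106096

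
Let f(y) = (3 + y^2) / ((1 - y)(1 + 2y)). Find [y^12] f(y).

The denominator gives the recurrence a_n = −a_(n−1) + 2a_(n−2) for n ≥ 3; the numerator fixes a_0 = 3, a_1 = -3, a_2 = 10.
Iterating: 3, -3, 10, -16, 36, -68, 140, -276, 556, -1108, 2220, -4436, 8876, so a_12 = 8876.

8876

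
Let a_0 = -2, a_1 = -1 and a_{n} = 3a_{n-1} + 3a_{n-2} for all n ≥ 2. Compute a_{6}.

The ordinary generating function has denominator 1 - 3q - 3q^2.
Iterating the recurrence: a_0,…,a_{6} = -2, -1, -9, -30, -117, -441, -1674.

-1674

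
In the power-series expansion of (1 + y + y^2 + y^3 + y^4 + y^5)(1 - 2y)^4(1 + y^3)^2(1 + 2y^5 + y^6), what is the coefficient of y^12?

9

(1 + y + y^2 + y^3 + y^4 + y^5) has coefficients 1,1,1,1,1,1 for degrees 0…5.
(1 - 2y)^4 has coefficients 1,-8,24,-32,16,0,0,0,0,0,0,0,0 for degrees 0…12.
Multiplying by (1 + y^3)^2 gives running coefficients 1,-8,24,-30,0,48,-63,24,24,-32,16,0,0 for degrees 0…12.
Finally multiplying by (1 + 2y^5 + y^6), the product of all factors after the first has coefficients 1,-8,24,-30,0,50,-78,64,-12,-62,112,-78,-15 for degrees 0…12.
[y^12] = 1·(-15) + 1·(-78) + 1·112 + 1·(-62) + 1·(-12) + 1·64 = 9.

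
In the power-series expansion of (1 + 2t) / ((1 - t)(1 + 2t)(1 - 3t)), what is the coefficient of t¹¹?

Partial fractions give a closed form: a_n = (-1/2)·1^n + (3/2)·3^n.
At n = 11: a_11 = 265720.

265720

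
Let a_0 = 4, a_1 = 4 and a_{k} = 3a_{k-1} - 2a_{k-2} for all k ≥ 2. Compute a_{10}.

The ordinary generating function has denominator 1 - 3y + 2y^2.
Iterating the recurrence: a_0,…,a_{10} = 4, 4, 4, 4, 4, 4, 4, 4, 4, 4, 4.

4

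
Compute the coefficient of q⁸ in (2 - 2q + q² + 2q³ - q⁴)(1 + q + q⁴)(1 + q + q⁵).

4

(2 - 2q + q² + 2q³ - q⁴) has coefficients 2,-2,1,2,-1 for degrees 0…4.
(1 + q + q⁴) has coefficients 1,1,0,0,1,0,0,0,0 for degrees 0…8.
Finally multiplying by (1 + q + q⁵), the product of all factors after the first has coefficients 1,2,1,0,1,2,1,0,0 for degrees 0…8.
[q⁸] = 2·0 − 2·0 + 1·1 + 2·2 − 1·1 = 4.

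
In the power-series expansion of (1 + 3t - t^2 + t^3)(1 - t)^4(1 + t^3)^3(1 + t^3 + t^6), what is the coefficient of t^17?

45

(1 + 3t - t^2 + t^3) has coefficients 1,3,-1,1 for degrees 0…3.
(1 - t)^4 has coefficients 1,-4,6,-4,1,0,0,0,0,0,0,0,0,0,0,0,0,0 for degrees 0…17.
Multiplying by (1 + t^3)^3 gives running coefficients 1,-4,6,-1,-11,18,-9,-9,18,-11,-1,6,-4,1,0,0,0,0 for degrees 0…17.
Finally multiplying by (1 + t^3 + t^6), the product of all factors after the first has coefficients 1,-4,6,0,-15,24,-9,-24,42,-21,-21,42,-24,-9,24,-15,0,6 for degrees 0…17.
[t^17] = 1·6 + 3·0 − 1·(-15) + 1·24 = 45.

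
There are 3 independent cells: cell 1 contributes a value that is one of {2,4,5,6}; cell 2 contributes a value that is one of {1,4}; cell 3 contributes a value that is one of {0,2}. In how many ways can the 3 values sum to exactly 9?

2

The generating function for the choices is (q^2 + q^4 + q^5 + q^6)·(q + q^4)·(1 + q^2); the count is [q^9].
(q^2 + q^4 + q^5 + q^6) has coefficients 0,0,1,0,1,1,1 for degrees 0…6.
(q + q^4) has coefficients 0,1,0,0,1,0,0,0,0,0 for degrees 0…9.
Finally multiplying by (1 + q^2), the product of all factors after the first has coefficients 0,1,0,1,1,0,1,0,0,0 for degrees 0…9.
[q^9] = 1·0 + 1·0 + 1·1 + 1·1 = 2.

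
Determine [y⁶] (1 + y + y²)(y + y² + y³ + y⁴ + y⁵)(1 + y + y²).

8

(1 + y + y²) has coefficients 1,1,1 for degrees 0…2.
(y + y² + y³ + y⁴ + y⁵) has coefficients 0,1,1,1,1,1,0 for degrees 0…6.
Finally multiplying by (1 + y + y²), the product of all factors after the first has coefficients 0,1,2,3,3,3,2 for degrees 0…6.
[y⁶] = 1·2 + 1·3 + 1·3 = 8.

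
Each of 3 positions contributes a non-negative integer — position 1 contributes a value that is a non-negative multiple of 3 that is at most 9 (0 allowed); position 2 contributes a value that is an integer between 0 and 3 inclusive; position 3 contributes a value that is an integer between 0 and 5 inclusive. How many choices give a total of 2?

3

The generating function for the choices is (1 + y³ + y⁶ + y⁹)·(1 + y + y² + y³)·(1 + y + y² + y³ + y⁴ + y⁵); the count is [y²].
(1 + y³ + y⁶ + y⁹) has coefficients 1,0,0 for degrees 0…2.
(1 + y + y² + y³) has coefficients 1,1,1 for degrees 0…2.
Finally multiplying by (1 + y + y² + y³ + y⁴ + y⁵), the product of all factors after the first has coefficients 1,2,3 for degrees 0…2.
[y²] = 1·3 = 3.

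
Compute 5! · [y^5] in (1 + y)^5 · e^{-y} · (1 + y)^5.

The EGF product rule gives c_5 = Σ_{k_1+k_2+k_3=5} C(5; k_1,k_2,k_3) · ∏ g_i(k_i), where (1+y)^5 gives the falling factorial (5)_k; e^{-y} gives (-1)^k; (1+y)^5 gives the falling factorial (5)_k.
g_1(k) for k = 0…5: 1, 5, 20, 60, 120, 120.
g_2(k) for k = 0…5: 1, -1, 1, -1, 1, -1.
g_3(k) for k = 0…5: 1, 5, 20, 60, 120, 120.
First combine the last two factors: h(k) = Σ_j C(k,j)·g_2(j)·g_3(k−j) for k = 0…5: 1, 4, 11, 14, -19, -56.
c_5 = Σ_k C(5,k)·g_1(k)·h(5−k) = 1·1·(-56) + 5·5·(-19) + 10·20·14 + 10·60·11 + 5·120·4 + 1·120·1 = −56 − 475 + 2800 + 6600 + 2400 + 120 = 11389.

11389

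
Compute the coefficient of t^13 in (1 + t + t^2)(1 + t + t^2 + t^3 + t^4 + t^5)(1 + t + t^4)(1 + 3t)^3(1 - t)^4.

(1 + t + t^2) has coefficients 1,1,1 for degrees 0…2.
(1 + t + t^2 + t^3 + t^4 + t^5) has coefficients 1,1,1,1,1,1,0,0,0,0,0,0,0,0 for degrees 0…13.
Multiplying by (1 + t + t^4) gives running coefficients 1,2,2,2,3,3,2,1,1,1,0,0,0,0 for degrees 0…13.
Multiplying by (1 + 3t)^3 gives running coefficients 1,11,47,101,129,138,164,181,145,91,63,54,27,0 for degrees 0…13.
Finally multiplying by (1 - t)^4, the product of all factors after the first has coefficients 1,7,9,-25,-36,51,29,-62,-18,79,9,-51,-30,55 for degrees 0…13.
[t^13] = 1·55 + 1·(-30) + 1·(-51) = -26.

-26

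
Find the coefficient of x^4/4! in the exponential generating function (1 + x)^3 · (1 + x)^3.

The EGF product rule gives c_4 = Σ_{k_1+k_2=4} C(4; k_1,k_2) · ∏ g_i(k_i), where (1+x)^3 gives the falling factorial (3)_k; (1+x)^3 gives the falling factorial (3)_k.
g_1(k) for k = 0…4: 1, 3, 6, 6, 0.
g_2(k) for k = 0…4: 1, 3, 6, 6, 0.
c_4 = Σ_k C(4,k)·g_1(k)·g_2(4−k) = 4·3·6 + 6·6·6 + 4·6·3 = 72 + 216 + 72 = 360.

360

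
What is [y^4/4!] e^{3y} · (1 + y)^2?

405

The EGF product rule gives c_4 = Σ_{k_1+k_2=4} C(4; k_1,k_2) · ∏ g_i(k_i), where e^{3y} gives (3)^k; (1+y)^2 gives the falling factorial (2)_k.
g_1(k) for k = 0…4: 1, 3, 9, 27, 81.
g_2(k) for k = 0…4: 1, 2, 2, 0, 0.
c_4 = Σ_k C(4,k)·g_1(k)·g_2(4−k) = 6·9·2 + 4·27·2 + 1·81·1 = 108 + 216 + 81 = 405.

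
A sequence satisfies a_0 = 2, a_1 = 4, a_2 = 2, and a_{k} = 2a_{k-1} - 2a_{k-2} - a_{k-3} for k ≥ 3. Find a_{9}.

The ordinary generating function has denominator 1 - 2x + 2x^2 + x^3.
Iterating the recurrence: a_0,…,a_{9} = 2, 4, 2, -6, -20, -30, -14, 52, 162, 234.

234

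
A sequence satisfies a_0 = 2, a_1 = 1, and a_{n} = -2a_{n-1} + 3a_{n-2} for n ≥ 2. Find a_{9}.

-4919

The ordinary generating function has denominator 1 + 2q - 3q^2.
Iterating the recurrence: a_0,…,a_{9} = 2, 1, 4, -5, 22, -59, 184, -545, 1642, -4919.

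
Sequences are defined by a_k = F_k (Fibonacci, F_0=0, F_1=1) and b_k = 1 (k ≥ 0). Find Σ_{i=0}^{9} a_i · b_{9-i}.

Write out a_i and b_{9-i} for i = 0,…,9 and sum the products.
Σ = 0·1 + 1·1 + 1·1 + 2·1 + 3·1 + 5·1 + 8·1 + 13·1 + 21·1 + 34·1 = 88.

88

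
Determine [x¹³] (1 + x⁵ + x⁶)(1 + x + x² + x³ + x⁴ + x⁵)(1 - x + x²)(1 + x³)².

7

(1 + x⁵ + x⁶) has coefficients 1,0,0,0,0,1,1 for degrees 0…6.
(1 + x + x² + x³ + x⁴ + x⁵) has coefficients 1,1,1,1,1,1,0,0,0,0,0,0,0,0 for degrees 0…13.
Multiplying by (1 - x + x²) gives running coefficients 1,0,1,1,1,1,0,1,0,0,0,0,0,0 for degrees 0…13.
Finally multiplying by (1 + x³)², the product of all factors after the first has coefficients 1,0,1,3,1,3,3,3,3,1,3,1,0,1 for degrees 0…13.
[x¹³] = 1·1 + 1·3 + 1·3 = 7.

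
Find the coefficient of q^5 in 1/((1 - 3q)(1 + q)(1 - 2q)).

504

Partial fractions give a closed form: a_n = (9/4)·3^n + (1/12)·(-1)^n + (-4/3)·2^n.
At n = 5: a_5 = 504.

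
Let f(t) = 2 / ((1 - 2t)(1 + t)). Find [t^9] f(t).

Partial fractions give a closed form: a_n = (4/3)·2^n + (2/3)·(-1)^n.
At n = 9: a_9 = 682.

682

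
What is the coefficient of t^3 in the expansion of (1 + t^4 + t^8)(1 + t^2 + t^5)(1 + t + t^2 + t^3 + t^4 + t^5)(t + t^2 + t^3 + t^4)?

(1 + t^4 + t^8) has coefficients 1,0,0,0 for degrees 0…3.
(1 + t^2 + t^5) has coefficients 1,0,1,0 for degrees 0…3.
Multiplying by (1 + t + t^2 + t^3 + t^4 + t^5) gives running coefficients 1,1,2,2 for degrees 0…3.
Finally multiplying by (t + t^2 + t^3 + t^4), the product of all factors after the first has coefficients 0,1,2,4 for degrees 0…3.
[t^3] = 1·4 = 4.

4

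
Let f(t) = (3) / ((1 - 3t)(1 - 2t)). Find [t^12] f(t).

4758393

Partial fractions give a closed form: a_n = (9)·3^n + (-6)·2^n.
At n = 12: a_12 = 4758393.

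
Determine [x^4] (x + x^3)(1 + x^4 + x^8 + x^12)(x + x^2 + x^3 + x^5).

(x + x^3) has coefficients 0,1,0,1 for degrees 0…3.
(1 + x^4 + x^8 + x^12) has coefficients 1,0,0,0,1 for degrees 0…4.
Finally multiplying by (x + x^2 + x^3 + x^5), the product of all factors after the first has coefficients 0,1,1,1,0 for degrees 0…4.
[x^4] = 1·1 + 1·1 = 2.

2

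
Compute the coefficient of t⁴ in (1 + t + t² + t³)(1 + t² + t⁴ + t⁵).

2

(1 + t + t² + t³) has coefficients 1,1,1,1 for degrees 0…3.
(1 + t² + t⁴ + t⁵) has coefficients 1,0,1,0,1 for degrees 0…4.
[t⁴] = 1·1 + 1·0 + 1·1 + 1·0 = 2.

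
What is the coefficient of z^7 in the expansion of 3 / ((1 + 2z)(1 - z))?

-255

Partial fractions give a closed form: a_n = (2)·(-2)^n + (1)·1^n.
At n = 7: a_7 = -255.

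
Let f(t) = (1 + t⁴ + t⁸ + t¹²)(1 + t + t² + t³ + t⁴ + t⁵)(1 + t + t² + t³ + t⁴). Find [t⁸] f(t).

(1 + t⁴ + t⁸ + t¹²) has coefficients 1,0,0,0,1,0,0,0,1 for degrees 0…8.
(1 + t + t² + t³ + t⁴ + t⁵) has coefficients 1,1,1,1,1,1,0,0,0 for degrees 0…8.
Finally multiplying by (1 + t + t² + t³ + t⁴), the product of all factors after the first has coefficients 1,2,3,4,5,5,4,3,2 for degrees 0…8.
[t⁸] = 1·2 + 1·5 + 1·1 = 8.

8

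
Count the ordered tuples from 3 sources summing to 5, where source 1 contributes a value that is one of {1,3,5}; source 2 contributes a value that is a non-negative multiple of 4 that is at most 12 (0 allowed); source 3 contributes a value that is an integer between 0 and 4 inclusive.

4

The generating function for the choices is (x + x^3 + x^5)·(1 + x^4 + x^8 + x^12)·(1 + x + x^2 + x^3 + x^4); the count is [x^5].
(x + x^3 + x^5) has coefficients 0,1,0,1,0,1 for degrees 0…5.
(1 + x^4 + x^8 + x^12) has coefficients 1,0,0,0,1,0 for degrees 0…5.
Finally multiplying by (1 + x + x^2 + x^3 + x^4), the product of all factors after the first has coefficients 1,1,1,1,2,1 for degrees 0…5.
[x^5] = 1·2 + 1·1 + 1·1 = 4.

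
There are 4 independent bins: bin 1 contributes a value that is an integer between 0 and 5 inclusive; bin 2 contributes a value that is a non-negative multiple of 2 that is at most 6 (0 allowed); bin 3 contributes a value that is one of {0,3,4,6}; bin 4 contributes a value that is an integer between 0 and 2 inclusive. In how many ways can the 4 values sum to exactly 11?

29

The generating function for the choices is (1 + z + z² + z³ + z⁴ + z⁵)·(1 + z² + z⁴ + z⁶)·(1 + z³ + z⁴ + z⁶)·(1 + z + z²); the count is [z¹¹].
(1 + z + z² + z³ + z⁴ + z⁵) has coefficients 1,1,1,1,1,1 for degrees 0…5.
(1 + z² + z⁴ + z⁶) has coefficients 1,0,1,0,1,0,1,0,0,0,0,0 for degrees 0…11.
Multiplying by (1 + z³ + z⁴ + z⁶) gives running coefficients 1,0,1,1,2,1,3,1,2,1,2,0 for degrees 0…11.
Finally multiplying by (1 + z + z²), the product of all factors after the first has coefficients 1,1,2,2,4,4,6,5,6,4,5,3 for degrees 0…11.
[z¹¹] = 1·3 + 1·5 + 1·4 + 1·6 + 1·5 + 1·6 = 29.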